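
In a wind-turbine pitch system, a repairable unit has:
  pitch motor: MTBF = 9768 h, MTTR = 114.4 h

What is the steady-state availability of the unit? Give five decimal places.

0.98842

A(pitch motor) = MTBF/(MTBF+MTTR) = 9768/(9768+114.4) = 0.98842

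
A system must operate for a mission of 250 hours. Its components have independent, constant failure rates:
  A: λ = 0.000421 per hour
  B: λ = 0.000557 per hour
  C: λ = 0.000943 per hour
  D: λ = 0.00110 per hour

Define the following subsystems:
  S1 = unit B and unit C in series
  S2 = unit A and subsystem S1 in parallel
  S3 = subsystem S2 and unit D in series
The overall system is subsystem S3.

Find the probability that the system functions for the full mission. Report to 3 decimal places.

0.736

R(A) = exp(−0.000421 × 250) = 0.90010
R(B) = exp(−0.000557 × 250) = 0.87001
R(C) = exp(−0.000943 × 250) = 0.78998
R(D) = exp(−0.00110 × 250) = 0.75957
Series (B and C): 0.87001 × 0.78998 = 0.68729
Parallel (A and [0.68729]): 1 − (1 − 0.90010)(1 − 0.68729) = 0.96876
Series ([0.96876] and D): 0.96876 × 0.75957 = 0.736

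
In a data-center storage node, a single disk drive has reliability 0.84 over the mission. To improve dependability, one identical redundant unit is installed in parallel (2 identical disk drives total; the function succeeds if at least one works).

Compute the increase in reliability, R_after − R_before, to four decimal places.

R_before = 0.84
R_after = 1 − (1 − 0.84)^2 = 0.9744
ΔR = 0.9744 − 0.84 = 0.1344

0.1344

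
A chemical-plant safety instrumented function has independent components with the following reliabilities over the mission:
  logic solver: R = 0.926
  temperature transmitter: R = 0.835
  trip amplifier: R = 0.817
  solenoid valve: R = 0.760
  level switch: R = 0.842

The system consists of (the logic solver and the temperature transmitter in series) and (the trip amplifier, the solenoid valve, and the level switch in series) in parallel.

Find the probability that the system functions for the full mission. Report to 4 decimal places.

0.8918

Series (logic solver and temperature transmitter): 0.926000 × 0.835000 = 0.773210
Series (trip amplifier, solenoid valve, and level switch): 0.817000 × 0.760000 × 0.842000 = 0.522815
Parallel ([0.773210] and [0.522815]): 1 − (1 − 0.773210)(1 − 0.522815) = 0.8918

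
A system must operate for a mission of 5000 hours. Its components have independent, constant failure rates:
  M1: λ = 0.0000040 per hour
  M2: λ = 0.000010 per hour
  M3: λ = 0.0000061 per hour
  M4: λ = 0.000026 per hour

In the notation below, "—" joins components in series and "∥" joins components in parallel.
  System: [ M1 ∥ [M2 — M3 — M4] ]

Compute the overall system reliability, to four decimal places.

R(M1) = exp(−0.0000040 × 5000) = 0.980199
R(M2) = exp(−0.000010 × 5000) = 0.951229
R(M3) = exp(−0.0000061 × 5000) = 0.969960
R(M4) = exp(−0.000026 × 5000) = 0.878095
Series (M2, M3, and M4): 0.951229 × 0.969960 × 0.878095 = 0.810178
Parallel (M1 and [0.810178]): 1 − (1 − 0.980199)(1 − 0.810178) = 0.9962

0.9962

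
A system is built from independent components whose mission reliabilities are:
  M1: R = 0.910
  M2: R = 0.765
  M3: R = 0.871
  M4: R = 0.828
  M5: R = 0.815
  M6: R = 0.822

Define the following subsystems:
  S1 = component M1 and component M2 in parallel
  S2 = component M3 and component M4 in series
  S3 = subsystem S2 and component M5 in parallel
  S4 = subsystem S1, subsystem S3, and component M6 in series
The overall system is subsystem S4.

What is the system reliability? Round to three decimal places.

0.763

Parallel (M1 and M2): 1 − (1 − 0.91000)(1 − 0.76500) = 0.97885
Series (M3 and M4): 0.87100 × 0.82800 = 0.72119
Parallel ([0.72119] and M5): 1 − (1 − 0.72119)(1 − 0.81500) = 0.94842
Series ([0.97885], [0.94842], and M6): 0.97885 × 0.94842 × 0.82200 = 0.763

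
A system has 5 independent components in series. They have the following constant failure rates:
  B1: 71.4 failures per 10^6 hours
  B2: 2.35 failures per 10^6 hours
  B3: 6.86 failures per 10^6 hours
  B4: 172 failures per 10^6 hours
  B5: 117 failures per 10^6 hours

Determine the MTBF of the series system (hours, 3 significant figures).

2710

Series of exponential components: λ_sys = Σ λ_i
λ_sys = 0.0000714 + 0.00000235 + 0.00000686 + 0.000172 + 0.000117 = 3.6961e-04 /h
MTBF = 1 / λ_sys = 2710 h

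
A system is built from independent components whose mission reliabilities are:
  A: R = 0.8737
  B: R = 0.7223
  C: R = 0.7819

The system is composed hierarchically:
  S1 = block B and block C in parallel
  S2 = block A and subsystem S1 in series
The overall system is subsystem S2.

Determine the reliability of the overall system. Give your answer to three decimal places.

0.821

Parallel (B and C): 1 − (1 − 0.72230)(1 − 0.78190) = 0.93943
Series (A and [0.93943]): 0.87370 × 0.93943 = 0.821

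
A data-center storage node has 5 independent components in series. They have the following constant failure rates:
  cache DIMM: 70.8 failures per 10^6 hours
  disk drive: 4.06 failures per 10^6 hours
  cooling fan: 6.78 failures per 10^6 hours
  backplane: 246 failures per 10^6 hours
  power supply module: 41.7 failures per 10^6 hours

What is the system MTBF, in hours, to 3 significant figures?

Series of exponential components: λ_sys = Σ λ_i
λ_sys = 0.0000708 + 0.00000406 + 0.00000678 + 0.000246 + 0.0000417 = 3.6934e-04 /h
MTBF = 1 / λ_sys = 2710 h

2710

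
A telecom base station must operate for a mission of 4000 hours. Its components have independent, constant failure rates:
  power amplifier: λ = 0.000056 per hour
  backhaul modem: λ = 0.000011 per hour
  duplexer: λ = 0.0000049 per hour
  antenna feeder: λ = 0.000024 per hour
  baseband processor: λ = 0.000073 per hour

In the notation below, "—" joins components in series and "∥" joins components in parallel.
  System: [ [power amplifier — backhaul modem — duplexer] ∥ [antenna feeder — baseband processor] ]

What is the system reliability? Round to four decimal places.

0.9196

R(power amplifier) = exp(−0.000056 × 4000) = 0.799315
R(backhaul modem) = exp(−0.000011 × 4000) = 0.956954
R(duplexer) = exp(−0.0000049 × 4000) = 0.980591
R(antenna feeder) = exp(−0.000024 × 4000) = 0.908464
R(baseband processor) = exp(−0.000073 × 4000) = 0.746769
Series (power amplifier, backhaul modem, and duplexer): 0.799315 × 0.956954 × 0.980591 = 0.750062
Series (antenna feeder and baseband processor): 0.908464 × 0.746769 = 0.678413
Parallel ([0.750062] and [0.678413]): 1 − (1 − 0.750062)(1 − 0.678413) = 0.9196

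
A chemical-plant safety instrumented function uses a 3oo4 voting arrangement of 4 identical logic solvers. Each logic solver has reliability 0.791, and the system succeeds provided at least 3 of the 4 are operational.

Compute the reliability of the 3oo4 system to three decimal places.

0.805

R = Σ_{i=3}^{4} C(4,i) p^i (1−p)^{4−i} with p = 0.791
C(4,3)·0.791^3·0.209^1 = 0.41375
C(4,4)·0.791^4·0.209^0 = 0.39148
Sum = 0.805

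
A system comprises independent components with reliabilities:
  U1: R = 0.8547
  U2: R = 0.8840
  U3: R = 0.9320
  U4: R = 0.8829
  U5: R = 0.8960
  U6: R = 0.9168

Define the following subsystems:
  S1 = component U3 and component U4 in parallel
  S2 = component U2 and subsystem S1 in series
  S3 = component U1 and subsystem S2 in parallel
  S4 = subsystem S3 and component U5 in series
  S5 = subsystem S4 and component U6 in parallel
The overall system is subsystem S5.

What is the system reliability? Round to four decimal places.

Parallel (U3 and U4): 1 − (1 − 0.932000)(1 − 0.882900) = 0.992037
Series (U2 and [0.992037]): 0.884000 × 0.992037 = 0.876961
Parallel (U1 and [0.876961]): 1 − (1 − 0.854700)(1 − 0.876961) = 0.982122
Series ([0.982122] and U5): 0.982122 × 0.896000 = 0.879981
Parallel ([0.879981] and U6): 1 − (1 − 0.879981)(1 − 0.916800) = 0.9900

0.9900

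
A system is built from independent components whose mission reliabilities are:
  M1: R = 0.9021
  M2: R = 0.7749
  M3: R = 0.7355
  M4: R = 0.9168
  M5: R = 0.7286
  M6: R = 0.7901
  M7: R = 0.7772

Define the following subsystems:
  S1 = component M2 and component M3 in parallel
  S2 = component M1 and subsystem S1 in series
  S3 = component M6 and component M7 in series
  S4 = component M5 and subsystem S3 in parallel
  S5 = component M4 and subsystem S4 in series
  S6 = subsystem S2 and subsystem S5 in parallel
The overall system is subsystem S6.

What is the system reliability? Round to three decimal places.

Parallel (M2 and M3): 1 − (1 − 0.77490)(1 − 0.73550) = 0.94046
Series (M1 and [0.94046]): 0.90210 × 0.94046 = 0.84839
Series (M6 and M7): 0.79010 × 0.77720 = 0.61407
Parallel (M5 and [0.61407]): 1 − (1 − 0.72860)(1 − 0.61407) = 0.89526
Series (M4 and [0.89526]): 0.91680 × 0.89526 = 0.82077
Parallel ([0.84839] and [0.82077]): 1 − (1 − 0.84839)(1 − 0.82077) = 0.973

0.973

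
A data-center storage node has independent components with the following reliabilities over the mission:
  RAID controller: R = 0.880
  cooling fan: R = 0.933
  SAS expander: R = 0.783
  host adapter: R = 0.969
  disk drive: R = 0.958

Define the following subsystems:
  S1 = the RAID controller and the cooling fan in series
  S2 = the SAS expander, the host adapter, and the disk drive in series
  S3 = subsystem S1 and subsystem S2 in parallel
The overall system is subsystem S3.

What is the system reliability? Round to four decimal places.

Series (RAID controller and cooling fan): 0.880000 × 0.933000 = 0.821040
Series (SAS expander, host adapter, and disk drive): 0.783000 × 0.969000 × 0.958000 = 0.726860
Parallel ([0.821040] and [0.726860]): 1 − (1 − 0.821040)(1 − 0.726860) = 0.9511

0.9511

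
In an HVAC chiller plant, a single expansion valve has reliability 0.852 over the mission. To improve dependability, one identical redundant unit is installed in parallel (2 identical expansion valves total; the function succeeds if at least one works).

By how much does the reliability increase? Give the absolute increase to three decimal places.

0.126

R_before = 0.852
R_after = 1 − (1 − 0.852)^2 = 0.978
ΔR = 0.978 − 0.852 = 0.126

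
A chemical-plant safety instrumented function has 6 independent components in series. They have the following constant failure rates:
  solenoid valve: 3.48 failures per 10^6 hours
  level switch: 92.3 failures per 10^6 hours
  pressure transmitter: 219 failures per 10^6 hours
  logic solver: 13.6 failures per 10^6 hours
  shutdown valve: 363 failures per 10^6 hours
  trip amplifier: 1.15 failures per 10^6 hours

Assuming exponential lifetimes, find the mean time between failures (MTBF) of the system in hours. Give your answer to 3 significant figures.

Series of exponential components: λ_sys = Σ λ_i
λ_sys = 0.00000348 + 0.0000923 + 0.000219 + 0.0000136 + 0.000363 + 0.00000115 = 6.9253e-04 /h
MTBF = 1 / λ_sys = 1440 h

1440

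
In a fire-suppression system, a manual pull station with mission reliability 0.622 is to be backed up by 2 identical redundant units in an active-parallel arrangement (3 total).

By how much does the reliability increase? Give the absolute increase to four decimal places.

R_before = 0.622
R_after = 1 − (1 − 0.622)^3 = 0.9460
ΔR = 0.9460 − 0.622 = 0.3240

0.3240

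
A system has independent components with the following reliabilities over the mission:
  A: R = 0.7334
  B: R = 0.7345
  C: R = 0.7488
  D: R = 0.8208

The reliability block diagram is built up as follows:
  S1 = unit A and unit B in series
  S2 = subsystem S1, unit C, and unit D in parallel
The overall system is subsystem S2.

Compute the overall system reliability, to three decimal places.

Series (A and B): 0.73340 × 0.73450 = 0.53868
Parallel ([0.53868], C, and D): 1 − (1 − 0.53868)(1 − 0.74880)(1 − 0.82080) = 0.979

0.979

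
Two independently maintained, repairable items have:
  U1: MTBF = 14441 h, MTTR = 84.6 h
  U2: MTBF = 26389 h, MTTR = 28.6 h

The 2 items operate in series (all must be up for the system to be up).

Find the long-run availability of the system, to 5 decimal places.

0.99310

A(U1) = MTBF/(MTBF+MTTR) = 14441/(14441+84.6) = 0.994176
A(U2) = MTBF/(MTBF+MTTR) = 26389/(26389+28.6) = 0.998917
Series availability: 0.994176 × 0.998917 = 0.99310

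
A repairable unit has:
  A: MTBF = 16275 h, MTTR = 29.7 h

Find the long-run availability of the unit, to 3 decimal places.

A(A) = MTBF/(MTBF+MTTR) = 16275/(16275+29.7) = 0.998

0.998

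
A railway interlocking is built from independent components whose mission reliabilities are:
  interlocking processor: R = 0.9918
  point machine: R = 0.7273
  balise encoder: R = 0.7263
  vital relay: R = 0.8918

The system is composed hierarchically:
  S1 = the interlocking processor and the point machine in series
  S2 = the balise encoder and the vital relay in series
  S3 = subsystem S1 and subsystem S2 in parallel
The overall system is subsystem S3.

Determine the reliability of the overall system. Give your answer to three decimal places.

Series (interlocking processor and point machine): 0.99180 × 0.72730 = 0.72134
Series (balise encoder and vital relay): 0.72630 × 0.89180 = 0.64771
Parallel ([0.72134] and [0.64771]): 1 − (1 − 0.72134)(1 − 0.64771) = 0.902

0.902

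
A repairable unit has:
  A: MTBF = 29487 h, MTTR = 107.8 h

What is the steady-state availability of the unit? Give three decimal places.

A(A) = MTBF/(MTBF+MTTR) = 29487/(29487+107.8) = 0.996

0.996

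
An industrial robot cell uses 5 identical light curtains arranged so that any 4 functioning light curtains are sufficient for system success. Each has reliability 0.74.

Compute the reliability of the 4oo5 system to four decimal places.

0.6117

R = Σ_{i=4}^{5} C(5,i) p^i (1−p)^{5−i} with p = 0.74
C(5,4)·0.74^4·0.26^1 = 0.389825
C(5,5)·0.74^5·0.26^0 = 0.221901
Sum = 0.6117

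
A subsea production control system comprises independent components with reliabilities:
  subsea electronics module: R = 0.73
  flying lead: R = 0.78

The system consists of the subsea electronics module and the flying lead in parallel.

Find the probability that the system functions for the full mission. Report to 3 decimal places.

0.941

Parallel (subsea electronics module and flying lead): 1 − (1 − 0.73000)(1 − 0.78000) = 0.941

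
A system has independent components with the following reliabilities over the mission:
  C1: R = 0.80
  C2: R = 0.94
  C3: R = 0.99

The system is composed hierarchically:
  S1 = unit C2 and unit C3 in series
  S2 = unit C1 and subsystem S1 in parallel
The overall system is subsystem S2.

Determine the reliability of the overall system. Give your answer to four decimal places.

0.9861

Series (C2 and C3): 0.940000 × 0.990000 = 0.930600
Parallel (C1 and [0.930600]): 1 − (1 − 0.800000)(1 − 0.930600) = 0.9861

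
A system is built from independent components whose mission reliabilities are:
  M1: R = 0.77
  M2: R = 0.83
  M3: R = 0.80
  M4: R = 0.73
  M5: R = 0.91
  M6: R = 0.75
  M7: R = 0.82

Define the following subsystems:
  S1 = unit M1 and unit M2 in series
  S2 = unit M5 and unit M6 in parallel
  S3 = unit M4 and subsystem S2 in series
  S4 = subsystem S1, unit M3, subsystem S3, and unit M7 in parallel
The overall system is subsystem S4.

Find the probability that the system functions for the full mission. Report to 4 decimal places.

Series (M1 and M2): 0.770000 × 0.830000 = 0.639100
Parallel (M5 and M6): 1 − (1 − 0.910000)(1 − 0.750000) = 0.977500
Series (M4 and [0.977500]): 0.730000 × 0.977500 = 0.713575
Parallel ([0.639100], M3, [0.713575], and M7): 1 − (1 − 0.639100)(1 − 0.800000)(1 − 0.713575)(1 − 0.820000) = 0.9963

0.9963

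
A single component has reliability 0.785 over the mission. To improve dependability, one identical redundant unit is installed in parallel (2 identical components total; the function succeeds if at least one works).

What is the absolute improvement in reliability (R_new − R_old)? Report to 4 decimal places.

0.1688

R_before = 0.785
R_after = 1 − (1 − 0.785)^2 = 0.9538
ΔR = 0.9538 − 0.785 = 0.1688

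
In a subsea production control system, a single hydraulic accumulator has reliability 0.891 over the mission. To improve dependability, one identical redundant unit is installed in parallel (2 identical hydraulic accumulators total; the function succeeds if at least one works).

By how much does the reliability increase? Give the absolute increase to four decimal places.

0.0971

R_before = 0.891
R_after = 1 − (1 − 0.891)^2 = 0.9881
ΔR = 0.9881 − 0.891 = 0.0971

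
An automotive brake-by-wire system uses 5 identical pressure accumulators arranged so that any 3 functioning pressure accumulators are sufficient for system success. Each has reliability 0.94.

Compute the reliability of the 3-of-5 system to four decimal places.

R = Σ_{i=3}^{5} C(5,i) p^i (1−p)^{5−i} with p = 0.94
C(5,3)·0.94^3·0.06^2 = 0.029901
C(5,4)·0.94^4·0.06^1 = 0.234225
C(5,5)·0.94^5·0.06^0 = 0.733904
Sum = 0.9980

0.9980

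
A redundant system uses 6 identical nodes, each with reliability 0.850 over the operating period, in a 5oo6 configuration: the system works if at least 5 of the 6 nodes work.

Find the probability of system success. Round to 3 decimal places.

0.776

R = Σ_{i=5}^{6} C(6,i) p^i (1−p)^{6−i} with p = 0.850
C(6,5)·0.850^5·0.150^1 = 0.39933
C(6,6)·0.850^6·0.150^0 = 0.37715
Sum = 0.776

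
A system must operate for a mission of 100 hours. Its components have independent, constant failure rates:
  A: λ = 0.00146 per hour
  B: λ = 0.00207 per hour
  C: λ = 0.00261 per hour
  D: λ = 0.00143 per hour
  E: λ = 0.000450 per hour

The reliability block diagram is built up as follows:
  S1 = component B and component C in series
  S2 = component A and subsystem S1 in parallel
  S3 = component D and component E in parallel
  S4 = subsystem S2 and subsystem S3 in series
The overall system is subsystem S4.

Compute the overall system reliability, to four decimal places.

R(A) = exp(−0.00146 × 100) = 0.864158
R(B) = exp(−0.00207 × 100) = 0.813020
R(C) = exp(−0.00261 × 100) = 0.770281
R(D) = exp(−0.00143 × 100) = 0.866754
R(E) = exp(−0.000450 × 100) = 0.955997
Series (B and C): 0.813020 × 0.770281 = 0.626254
Parallel (A and [0.626254]): 1 − (1 − 0.864158)(1 − 0.626254) = 0.949230
Parallel (D and E): 1 − (1 − 0.866754)(1 − 0.955997) = 0.994137
Series ([0.949230] and [0.994137]): 0.949230 × 0.994137 = 0.9437

0.9437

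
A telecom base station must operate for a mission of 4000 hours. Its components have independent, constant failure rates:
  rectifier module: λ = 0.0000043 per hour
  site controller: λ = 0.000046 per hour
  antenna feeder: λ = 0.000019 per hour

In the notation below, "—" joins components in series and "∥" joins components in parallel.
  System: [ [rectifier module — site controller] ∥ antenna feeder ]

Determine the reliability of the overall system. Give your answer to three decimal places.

R(rectifier module) = exp(−0.0000043 × 4000) = 0.98295
R(site controller) = exp(−0.000046 × 4000) = 0.83194
R(antenna feeder) = exp(−0.000019 × 4000) = 0.92682
Series (rectifier module and site controller): 0.98295 × 0.83194 = 0.81776
Parallel ([0.81776] and antenna feeder): 1 − (1 − 0.81776)(1 − 0.92682) = 0.987

0.987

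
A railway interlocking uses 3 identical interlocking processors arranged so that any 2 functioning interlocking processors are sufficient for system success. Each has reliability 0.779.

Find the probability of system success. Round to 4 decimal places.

0.8751

R = Σ_{i=2}^{3} C(3,i) p^i (1−p)^{3−i} with p = 0.779
C(3,2)·0.779^2·0.221^1 = 0.402336
C(3,3)·0.779^3·0.221^0 = 0.472729
Sum = 0.8751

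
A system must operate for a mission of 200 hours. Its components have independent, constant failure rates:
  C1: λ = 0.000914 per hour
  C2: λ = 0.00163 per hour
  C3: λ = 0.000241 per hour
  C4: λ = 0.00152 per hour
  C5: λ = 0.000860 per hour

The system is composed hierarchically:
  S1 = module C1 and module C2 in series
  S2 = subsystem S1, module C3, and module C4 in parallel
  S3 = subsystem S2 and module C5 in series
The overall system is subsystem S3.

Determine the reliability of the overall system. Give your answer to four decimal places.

R(C1) = exp(−0.000914 × 200) = 0.832935
R(C2) = exp(−0.00163 × 200) = 0.721805
R(C3) = exp(−0.000241 × 200) = 0.952943
R(C4) = exp(−0.00152 × 200) = 0.737861
R(C5) = exp(−0.000860 × 200) = 0.841979
Series (C1 and C2): 0.832935 × 0.721805 = 0.601217
Parallel ([0.601217], C3, and C4): 1 − (1 − 0.601217)(1 − 0.952943)(1 − 0.737861) = 0.995081
Series ([0.995081] and C5): 0.995081 × 0.841979 = 0.8378

0.8378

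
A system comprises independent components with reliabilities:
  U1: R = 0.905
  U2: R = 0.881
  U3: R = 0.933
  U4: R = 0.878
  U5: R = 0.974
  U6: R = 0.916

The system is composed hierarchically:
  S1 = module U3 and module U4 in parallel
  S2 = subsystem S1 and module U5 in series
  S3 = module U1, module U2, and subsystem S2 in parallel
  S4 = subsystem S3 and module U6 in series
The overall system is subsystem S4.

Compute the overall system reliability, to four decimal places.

Parallel (U3 and U4): 1 − (1 − 0.933000)(1 − 0.878000) = 0.991826
Series ([0.991826] and U5): 0.991826 × 0.974000 = 0.966039
Parallel (U1, U2, and [0.966039]): 1 − (1 − 0.905000)(1 − 0.881000)(1 − 0.966039) = 0.999616
Series ([0.999616] and U6): 0.999616 × 0.916000 = 0.9156

0.9156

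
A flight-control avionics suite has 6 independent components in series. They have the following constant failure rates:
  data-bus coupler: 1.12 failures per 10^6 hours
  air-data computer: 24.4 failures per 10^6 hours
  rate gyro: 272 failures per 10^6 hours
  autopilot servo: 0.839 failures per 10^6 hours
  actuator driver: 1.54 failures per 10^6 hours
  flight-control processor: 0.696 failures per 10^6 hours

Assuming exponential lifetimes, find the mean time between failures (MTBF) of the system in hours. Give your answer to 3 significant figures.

3330

Series of exponential components: λ_sys = Σ λ_i
λ_sys = 0.00000112 + 0.0000244 + 0.000272 + 0.000000839 + 0.00000154 + 0.000000696 = 3.0060e-04 /h
MTBF = 1 / λ_sys = 3330 h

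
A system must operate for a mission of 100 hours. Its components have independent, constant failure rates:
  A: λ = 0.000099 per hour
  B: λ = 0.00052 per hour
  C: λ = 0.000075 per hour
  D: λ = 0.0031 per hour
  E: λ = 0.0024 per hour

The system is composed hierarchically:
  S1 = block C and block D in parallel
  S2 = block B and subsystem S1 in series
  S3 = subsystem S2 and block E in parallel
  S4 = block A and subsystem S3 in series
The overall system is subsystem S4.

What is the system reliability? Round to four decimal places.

0.9790

R(A) = exp(−0.000099 × 100) = 0.990149
R(B) = exp(−0.00052 × 100) = 0.949329
R(C) = exp(−0.000075 × 100) = 0.992528
R(D) = exp(−0.0031 × 100) = 0.733447
R(E) = exp(−0.0024 × 100) = 0.786628
Parallel (C and D): 1 − (1 − 0.992528)(1 − 0.733447) = 0.998008
Series (B and [0.998008]): 0.949329 × 0.998008 = 0.947438
Parallel ([0.947438] and E): 1 − (1 − 0.947438)(1 − 0.786628) = 0.988785
Series (A and [0.988785]): 0.990149 × 0.988785 = 0.9790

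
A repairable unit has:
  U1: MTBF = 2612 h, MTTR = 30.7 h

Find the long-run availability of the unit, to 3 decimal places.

A(U1) = MTBF/(MTBF+MTTR) = 2612/(2612+30.7) = 0.988

0.988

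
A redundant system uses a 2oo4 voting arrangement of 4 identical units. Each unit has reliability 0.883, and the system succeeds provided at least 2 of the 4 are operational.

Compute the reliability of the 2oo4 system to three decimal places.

0.994

R = Σ_{i=2}^{4} C(4,i) p^i (1−p)^{4−i} with p = 0.883
C(4,2)·0.883^2·0.117^2 = 0.06404
C(4,3)·0.883^3·0.117^1 = 0.32220
C(4,4)·0.883^4·0.117^0 = 0.60791
Sum = 0.994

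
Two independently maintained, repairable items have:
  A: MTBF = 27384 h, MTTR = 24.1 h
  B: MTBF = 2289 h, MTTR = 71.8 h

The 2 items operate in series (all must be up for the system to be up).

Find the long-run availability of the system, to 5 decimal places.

A(A) = MTBF/(MTBF+MTTR) = 27384/(27384+24.1) = 0.999121
A(B) = MTBF/(MTBF+MTTR) = 2289/(2289+71.8) = 0.969587
Series availability: 0.999121 × 0.969587 = 0.96873

0.96873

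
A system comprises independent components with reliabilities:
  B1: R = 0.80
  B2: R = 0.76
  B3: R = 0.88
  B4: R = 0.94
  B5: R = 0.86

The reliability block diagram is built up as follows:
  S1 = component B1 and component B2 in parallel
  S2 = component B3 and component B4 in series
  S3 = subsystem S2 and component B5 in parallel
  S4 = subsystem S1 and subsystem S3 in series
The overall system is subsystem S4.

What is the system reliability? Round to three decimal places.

Parallel (B1 and B2): 1 − (1 − 0.80000)(1 − 0.76000) = 0.95200
Series (B3 and B4): 0.88000 × 0.94000 = 0.82720
Parallel ([0.82720] and B5): 1 − (1 − 0.82720)(1 − 0.86000) = 0.97581
Series ([0.95200] and [0.97581]): 0.95200 × 0.97581 = 0.929

0.929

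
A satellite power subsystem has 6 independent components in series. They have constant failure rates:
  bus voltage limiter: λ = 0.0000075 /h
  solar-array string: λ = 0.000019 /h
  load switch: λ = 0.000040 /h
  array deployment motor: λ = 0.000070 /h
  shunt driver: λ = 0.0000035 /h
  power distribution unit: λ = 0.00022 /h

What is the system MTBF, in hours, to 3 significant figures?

2780

Series of exponential components: λ_sys = Σ λ_i
λ_sys = 0.0000075 + 0.000019 + 0.000040 + 0.000070 + 0.0000035 + 0.00022 = 3.6000e-04 /h
MTBF = 1 / λ_sys = 2780 h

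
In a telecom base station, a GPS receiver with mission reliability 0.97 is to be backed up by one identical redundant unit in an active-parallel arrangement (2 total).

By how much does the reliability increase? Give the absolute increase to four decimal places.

R_before = 0.97
R_after = 1 − (1 − 0.97)^2 = 0.9991
ΔR = 0.9991 − 0.97 = 0.0291

0.0291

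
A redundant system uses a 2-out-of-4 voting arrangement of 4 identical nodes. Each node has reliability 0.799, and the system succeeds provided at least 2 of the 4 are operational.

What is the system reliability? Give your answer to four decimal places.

R = Σ_{i=2}^{4} C(4,i) p^i (1−p)^{4−i} with p = 0.799
C(4,2)·0.799^2·0.201^2 = 0.154752
C(4,3)·0.799^3·0.201^1 = 0.410106
C(4,4)·0.799^4·0.201^0 = 0.407556
Sum = 0.9724

0.9724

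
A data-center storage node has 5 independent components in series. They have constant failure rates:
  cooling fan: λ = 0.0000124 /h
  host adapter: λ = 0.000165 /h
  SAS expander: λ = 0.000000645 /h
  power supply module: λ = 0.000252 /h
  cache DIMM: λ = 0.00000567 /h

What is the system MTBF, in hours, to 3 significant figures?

Series of exponential components: λ_sys = Σ λ_i
λ_sys = 0.0000124 + 0.000165 + 0.000000645 + 0.000252 + 0.00000567 = 4.3571e-04 /h
MTBF = 1 / λ_sys = 2300 h

2300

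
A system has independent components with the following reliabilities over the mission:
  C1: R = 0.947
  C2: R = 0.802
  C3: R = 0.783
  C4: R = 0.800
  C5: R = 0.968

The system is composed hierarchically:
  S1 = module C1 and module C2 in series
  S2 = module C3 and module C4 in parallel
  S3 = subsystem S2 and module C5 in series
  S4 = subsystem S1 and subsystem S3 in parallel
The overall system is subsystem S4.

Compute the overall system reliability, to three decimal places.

Series (C1 and C2): 0.94700 × 0.80200 = 0.75949
Parallel (C3 and C4): 1 − (1 − 0.78300)(1 − 0.80000) = 0.95660
Series ([0.95660] and C5): 0.95660 × 0.96800 = 0.92599
Parallel ([0.75949] and [0.92599]): 1 − (1 − 0.75949)(1 − 0.92599) = 0.982

0.982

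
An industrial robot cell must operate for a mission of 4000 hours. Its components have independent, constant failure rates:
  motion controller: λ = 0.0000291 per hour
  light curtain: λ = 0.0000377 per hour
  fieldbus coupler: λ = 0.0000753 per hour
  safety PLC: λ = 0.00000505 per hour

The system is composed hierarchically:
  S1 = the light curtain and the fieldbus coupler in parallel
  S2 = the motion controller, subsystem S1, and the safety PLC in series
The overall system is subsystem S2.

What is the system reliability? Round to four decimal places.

0.8406

R(motion controller) = exp(−0.0000291 × 4000) = 0.890119
R(light curtain) = exp(−0.0000377 × 4000) = 0.860020
R(fieldbus coupler) = exp(−0.0000753 × 4000) = 0.739930
R(safety PLC) = exp(−0.00000505 × 4000) = 0.980003
Parallel (light curtain and fieldbus coupler): 1 − (1 − 0.860020)(1 − 0.739930) = 0.963595
Series (motion controller, [0.963595], and safety PLC): 0.890119 × 0.963595 × 0.980003 = 0.8406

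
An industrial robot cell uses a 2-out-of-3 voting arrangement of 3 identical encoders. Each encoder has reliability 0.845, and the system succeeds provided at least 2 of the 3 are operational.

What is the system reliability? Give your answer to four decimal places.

0.9354

R = Σ_{i=2}^{3} C(3,i) p^i (1−p)^{3−i} with p = 0.845
C(3,2)·0.845^2·0.155^1 = 0.332022
C(3,3)·0.845^3·0.155^0 = 0.603351
Sum = 0.9354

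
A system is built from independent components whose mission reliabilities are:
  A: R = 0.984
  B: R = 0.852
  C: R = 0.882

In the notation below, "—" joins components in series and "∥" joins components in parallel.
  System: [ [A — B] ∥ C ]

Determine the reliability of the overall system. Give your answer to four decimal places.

0.9809

Series (A and B): 0.984000 × 0.852000 = 0.838368
Parallel ([0.838368] and C): 1 − (1 − 0.838368)(1 − 0.882000) = 0.9809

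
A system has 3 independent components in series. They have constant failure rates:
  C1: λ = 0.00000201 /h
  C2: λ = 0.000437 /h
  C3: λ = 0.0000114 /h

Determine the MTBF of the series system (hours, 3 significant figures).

2220

Series of exponential components: λ_sys = Σ λ_i
λ_sys = 0.00000201 + 0.000437 + 0.0000114 = 4.5041e-04 /h
MTBF = 1 / λ_sys = 2220 h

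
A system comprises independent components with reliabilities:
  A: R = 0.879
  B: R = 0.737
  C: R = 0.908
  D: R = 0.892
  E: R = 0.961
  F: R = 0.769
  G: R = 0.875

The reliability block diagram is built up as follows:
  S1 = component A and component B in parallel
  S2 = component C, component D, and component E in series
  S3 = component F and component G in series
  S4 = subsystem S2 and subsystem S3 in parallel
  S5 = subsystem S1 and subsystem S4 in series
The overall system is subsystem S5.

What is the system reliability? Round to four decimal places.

Parallel (A and B): 1 − (1 − 0.879000)(1 − 0.737000) = 0.968177
Series (C, D, and E): 0.908000 × 0.892000 × 0.961000 = 0.778348
Series (F and G): 0.769000 × 0.875000 = 0.672875
Parallel ([0.778348] and [0.672875]): 1 − (1 − 0.778348)(1 − 0.672875) = 0.927492
Series ([0.968177] and [0.927492]): 0.968177 × 0.927492 = 0.8980

0.8980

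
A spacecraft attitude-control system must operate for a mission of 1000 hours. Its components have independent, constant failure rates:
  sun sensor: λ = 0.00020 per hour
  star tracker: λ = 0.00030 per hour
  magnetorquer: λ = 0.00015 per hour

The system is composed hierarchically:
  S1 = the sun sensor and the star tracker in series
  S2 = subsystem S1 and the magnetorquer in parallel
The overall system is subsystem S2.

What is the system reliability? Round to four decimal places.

0.9452

R(sun sensor) = exp(−0.00020 × 1000) = 0.818731
R(star tracker) = exp(−0.00030 × 1000) = 0.740818
R(magnetorquer) = exp(−0.00015 × 1000) = 0.860708
Series (sun sensor and star tracker): 0.818731 × 0.740818 = 0.606531
Parallel ([0.606531] and magnetorquer): 1 − (1 − 0.606531)(1 − 0.860708) = 0.9452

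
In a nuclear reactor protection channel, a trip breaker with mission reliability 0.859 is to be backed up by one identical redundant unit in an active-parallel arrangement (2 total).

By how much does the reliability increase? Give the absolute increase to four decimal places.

R_before = 0.859
R_after = 1 − (1 − 0.859)^2 = 0.9801
ΔR = 0.9801 − 0.859 = 0.1211

0.1211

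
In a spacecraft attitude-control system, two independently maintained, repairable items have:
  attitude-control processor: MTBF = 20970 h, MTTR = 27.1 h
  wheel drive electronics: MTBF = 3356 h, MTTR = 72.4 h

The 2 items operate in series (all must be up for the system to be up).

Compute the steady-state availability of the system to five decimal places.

A(attitude-control processor) = MTBF/(MTBF+MTTR) = 20970/(20970+27.1) = 0.998709
A(wheel drive electronics) = MTBF/(MTBF+MTTR) = 3356/(3356+72.4) = 0.978882
Series availability: 0.998709 × 0.978882 = 0.97762

0.97762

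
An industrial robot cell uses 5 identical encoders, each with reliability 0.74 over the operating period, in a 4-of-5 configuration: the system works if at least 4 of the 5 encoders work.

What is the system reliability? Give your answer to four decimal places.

R = Σ_{i=4}^{5} C(5,i) p^i (1−p)^{5−i} with p = 0.74
C(5,4)·0.74^4·0.26^1 = 0.389825
C(5,5)·0.74^5·0.26^0 = 0.221901
Sum = 0.6117

0.6117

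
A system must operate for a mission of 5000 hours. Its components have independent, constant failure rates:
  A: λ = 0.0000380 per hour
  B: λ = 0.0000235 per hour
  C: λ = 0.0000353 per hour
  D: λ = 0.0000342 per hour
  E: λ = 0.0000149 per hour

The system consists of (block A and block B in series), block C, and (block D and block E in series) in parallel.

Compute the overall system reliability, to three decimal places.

0.991

R(A) = exp(−0.0000380 × 5000) = 0.82696
R(B) = exp(−0.0000235 × 5000) = 0.88914
R(C) = exp(−0.0000353 × 5000) = 0.83820
R(D) = exp(−0.0000342 × 5000) = 0.84282
R(E) = exp(−0.0000149 × 5000) = 0.92821
Series (A and B): 0.82696 × 0.88914 = 0.73528
Series (D and E): 0.84282 × 0.92821 = 0.78231
Parallel ([0.73528], C, and [0.78231]): 1 − (1 − 0.73528)(1 − 0.83820)(1 − 0.78231) = 0.991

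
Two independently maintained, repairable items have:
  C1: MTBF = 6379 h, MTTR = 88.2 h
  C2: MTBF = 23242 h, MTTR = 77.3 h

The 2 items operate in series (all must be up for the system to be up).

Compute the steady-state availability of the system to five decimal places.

0.98309

A(C1) = MTBF/(MTBF+MTTR) = 6379/(6379+88.2) = 0.986362
A(C2) = MTBF/(MTBF+MTTR) = 23242/(23242+77.3) = 0.996685
Series availability: 0.986362 × 0.996685 = 0.98309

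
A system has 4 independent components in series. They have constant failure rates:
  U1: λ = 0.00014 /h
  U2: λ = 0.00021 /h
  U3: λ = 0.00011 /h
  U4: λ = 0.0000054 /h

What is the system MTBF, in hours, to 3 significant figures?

2150

Series of exponential components: λ_sys = Σ λ_i
λ_sys = 0.00014 + 0.00021 + 0.00011 + 0.0000054 = 4.6540e-04 /h
MTBF = 1 / λ_sys = 2150 h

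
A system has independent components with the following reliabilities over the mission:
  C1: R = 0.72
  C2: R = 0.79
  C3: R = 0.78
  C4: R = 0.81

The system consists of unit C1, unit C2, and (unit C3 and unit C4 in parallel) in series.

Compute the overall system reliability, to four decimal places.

Parallel (C3 and C4): 1 − (1 − 0.780000)(1 − 0.810000) = 0.958200
Series (C1, C2, and [0.958200]): 0.720000 × 0.790000 × 0.958200 = 0.5450

0.5450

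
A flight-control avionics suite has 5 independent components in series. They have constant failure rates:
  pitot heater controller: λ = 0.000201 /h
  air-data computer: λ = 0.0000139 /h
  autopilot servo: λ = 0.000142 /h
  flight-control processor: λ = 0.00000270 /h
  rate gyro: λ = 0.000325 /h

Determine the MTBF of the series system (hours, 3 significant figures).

1460

Series of exponential components: λ_sys = Σ λ_i
λ_sys = 0.000201 + 0.0000139 + 0.000142 + 0.00000270 + 0.000325 = 6.8460e-04 /h
MTBF = 1 / λ_sys = 1460 h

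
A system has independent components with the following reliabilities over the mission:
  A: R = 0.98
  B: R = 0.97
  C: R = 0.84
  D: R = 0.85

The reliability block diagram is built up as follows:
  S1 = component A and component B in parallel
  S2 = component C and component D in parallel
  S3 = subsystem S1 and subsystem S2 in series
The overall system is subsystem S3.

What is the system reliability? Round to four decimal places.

Parallel (A and B): 1 − (1 − 0.980000)(1 − 0.970000) = 0.999400
Parallel (C and D): 1 − (1 − 0.840000)(1 − 0.850000) = 0.976000
Series ([0.999400] and [0.976000]): 0.999400 × 0.976000 = 0.9754

0.9754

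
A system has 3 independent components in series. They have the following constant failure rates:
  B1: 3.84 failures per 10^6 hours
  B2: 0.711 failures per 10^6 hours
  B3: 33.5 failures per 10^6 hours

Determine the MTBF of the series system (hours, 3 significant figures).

Series of exponential components: λ_sys = Σ λ_i
λ_sys = 0.00000384 + 0.000000711 + 0.0000335 = 3.8051e-05 /h
MTBF = 1 / λ_sys = 26300 h

26300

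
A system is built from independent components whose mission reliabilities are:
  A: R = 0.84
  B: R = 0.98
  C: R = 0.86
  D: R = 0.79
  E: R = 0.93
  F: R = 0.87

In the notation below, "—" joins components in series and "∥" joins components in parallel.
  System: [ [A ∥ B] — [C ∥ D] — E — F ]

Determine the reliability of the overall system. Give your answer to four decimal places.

0.7828

Parallel (A and B): 1 − (1 − 0.840000)(1 − 0.980000) = 0.996800
Parallel (C and D): 1 − (1 − 0.860000)(1 − 0.790000) = 0.970600
Series ([0.996800], [0.970600], E, and F): 0.996800 × 0.970600 × 0.930000 × 0.870000 = 0.7828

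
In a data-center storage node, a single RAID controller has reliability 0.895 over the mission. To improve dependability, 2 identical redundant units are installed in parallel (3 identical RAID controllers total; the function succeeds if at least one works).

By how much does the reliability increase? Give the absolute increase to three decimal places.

R_before = 0.895
R_after = 1 − (1 − 0.895)^3 = 0.999
ΔR = 0.999 − 0.895 = 0.104

0.104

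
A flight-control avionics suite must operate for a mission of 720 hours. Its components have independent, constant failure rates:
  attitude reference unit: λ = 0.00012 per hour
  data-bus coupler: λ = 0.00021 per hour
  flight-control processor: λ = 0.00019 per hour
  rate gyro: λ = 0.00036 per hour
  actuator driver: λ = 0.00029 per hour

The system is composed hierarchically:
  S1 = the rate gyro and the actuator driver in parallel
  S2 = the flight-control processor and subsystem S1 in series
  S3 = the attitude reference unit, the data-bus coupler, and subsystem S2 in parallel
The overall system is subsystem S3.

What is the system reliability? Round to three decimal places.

R(attitude reference unit) = exp(−0.00012 × 720) = 0.91723
R(data-bus coupler) = exp(−0.00021 × 720) = 0.85968
R(flight-control processor) = exp(−0.00019 × 720) = 0.87214
R(rate gyro) = exp(−0.00036 × 720) = 0.77167
R(actuator driver) = exp(−0.00029 × 720) = 0.81156
Parallel (rate gyro and actuator driver): 1 − (1 − 0.77167)(1 − 0.81156) = 0.95697
Series (flight-control processor and [0.95697]): 0.87214 × 0.95697 = 0.83461
Parallel (attitude reference unit, data-bus coupler, and [0.83461]): 1 − (1 − 0.91723)(1 − 0.85968)(1 − 0.83461) = 0.998

0.998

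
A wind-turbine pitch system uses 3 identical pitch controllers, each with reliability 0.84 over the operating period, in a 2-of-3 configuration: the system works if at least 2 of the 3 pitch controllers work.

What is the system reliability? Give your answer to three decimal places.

R = Σ_{i=2}^{3} C(3,i) p^i (1−p)^{3−i} with p = 0.84
C(3,2)·0.84^2·0.16^1 = 0.33869
C(3,3)·0.84^3·0.16^0 = 0.59270
Sum = 0.931

0.931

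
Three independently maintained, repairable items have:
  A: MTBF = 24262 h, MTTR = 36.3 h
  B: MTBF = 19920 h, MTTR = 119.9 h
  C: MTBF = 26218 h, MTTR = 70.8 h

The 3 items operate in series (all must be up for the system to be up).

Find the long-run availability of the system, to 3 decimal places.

0.990

A(A) = MTBF/(MTBF+MTTR) = 24262/(24262+36.3) = 0.998506
A(B) = MTBF/(MTBF+MTTR) = 19920/(19920+119.9) = 0.994017
A(C) = MTBF/(MTBF+MTTR) = 26218/(26218+70.8) = 0.997307
Series availability: 0.998506 × 0.994017 × 0.997307 = 0.990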